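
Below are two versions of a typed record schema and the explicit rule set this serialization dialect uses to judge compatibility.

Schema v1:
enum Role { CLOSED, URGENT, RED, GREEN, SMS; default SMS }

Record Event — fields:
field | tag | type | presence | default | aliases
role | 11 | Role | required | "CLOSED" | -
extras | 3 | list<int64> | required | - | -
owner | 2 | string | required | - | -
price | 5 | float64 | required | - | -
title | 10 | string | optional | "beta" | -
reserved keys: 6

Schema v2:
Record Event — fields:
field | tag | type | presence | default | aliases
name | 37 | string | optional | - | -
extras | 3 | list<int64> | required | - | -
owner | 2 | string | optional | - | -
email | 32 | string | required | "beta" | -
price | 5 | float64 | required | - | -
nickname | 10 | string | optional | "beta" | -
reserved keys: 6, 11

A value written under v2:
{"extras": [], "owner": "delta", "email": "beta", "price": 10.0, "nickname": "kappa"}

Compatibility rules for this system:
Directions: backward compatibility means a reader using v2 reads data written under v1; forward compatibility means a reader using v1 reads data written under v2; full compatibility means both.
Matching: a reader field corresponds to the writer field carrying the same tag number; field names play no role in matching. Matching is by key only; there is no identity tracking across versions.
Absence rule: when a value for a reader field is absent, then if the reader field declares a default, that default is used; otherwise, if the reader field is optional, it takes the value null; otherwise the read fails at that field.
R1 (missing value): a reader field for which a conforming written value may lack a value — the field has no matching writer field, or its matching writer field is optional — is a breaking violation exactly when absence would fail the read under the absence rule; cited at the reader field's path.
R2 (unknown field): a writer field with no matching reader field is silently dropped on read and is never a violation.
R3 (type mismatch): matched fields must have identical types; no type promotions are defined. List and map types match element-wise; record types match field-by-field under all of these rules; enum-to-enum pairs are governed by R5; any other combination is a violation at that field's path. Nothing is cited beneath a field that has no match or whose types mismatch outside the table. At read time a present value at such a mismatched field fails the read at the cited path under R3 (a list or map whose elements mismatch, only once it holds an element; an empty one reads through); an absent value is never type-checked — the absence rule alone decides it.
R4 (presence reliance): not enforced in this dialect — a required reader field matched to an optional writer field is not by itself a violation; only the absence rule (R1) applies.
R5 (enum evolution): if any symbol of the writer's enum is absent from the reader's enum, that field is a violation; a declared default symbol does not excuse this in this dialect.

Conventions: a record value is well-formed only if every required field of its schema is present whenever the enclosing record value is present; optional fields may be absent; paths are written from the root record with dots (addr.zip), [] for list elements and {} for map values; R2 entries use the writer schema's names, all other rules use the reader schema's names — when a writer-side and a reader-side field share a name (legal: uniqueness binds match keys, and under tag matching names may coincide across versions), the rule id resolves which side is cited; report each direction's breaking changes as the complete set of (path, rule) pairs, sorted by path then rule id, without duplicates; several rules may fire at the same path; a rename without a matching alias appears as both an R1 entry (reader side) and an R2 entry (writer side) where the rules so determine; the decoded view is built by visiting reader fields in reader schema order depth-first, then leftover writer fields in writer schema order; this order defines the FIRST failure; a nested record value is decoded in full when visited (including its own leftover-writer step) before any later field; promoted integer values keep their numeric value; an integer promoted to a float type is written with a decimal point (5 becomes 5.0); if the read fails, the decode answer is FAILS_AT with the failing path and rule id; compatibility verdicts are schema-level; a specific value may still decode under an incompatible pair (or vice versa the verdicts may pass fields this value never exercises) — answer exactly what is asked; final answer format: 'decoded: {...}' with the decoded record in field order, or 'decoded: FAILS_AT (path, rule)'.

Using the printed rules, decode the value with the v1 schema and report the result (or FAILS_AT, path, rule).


in Event below, arrows point writer -> reader
decoding the Event value with the v1 reader:
  role := "CLOSED" (absent -> default)
  extras := []
  owner := "delta"
  price := 10.0
  title := "kappa" (from writer nickname)
  writer email: unknown -> dropped
  => decoded: {"role": "CLOSED", "extras": [], "owner": "delta", "price": 10.0, "title": "kappa"}
checking off the Event differences that do not matter here:
  removed field role from record Event (its key 11 joins the reserved list) -> no rule fires on it and the decoded Event view is identical with or without it
  field owner in record Event: required changed to optional -> changes Event's schema-level verdicts only — the decode of this value is the same
  added field name to record Event: optional string, tag 37 (in v2 it sits immediately before extras) -> no rule fires on it and the decoded Event view is identical with or without it
  added field email to record Event: required string, tag 32, default "beta" (in v2 it sits immediately before price) -> no rule fires on it and the decoded Event view is identical with or without it
  renamed field title to nickname in record Event -> no rule fires on it and the decoded Event view is identical with or without it

decoded: {"role": "CLOSED", "extras": [], "owner": "delta", "price": 10.0, "title": "kappa"}


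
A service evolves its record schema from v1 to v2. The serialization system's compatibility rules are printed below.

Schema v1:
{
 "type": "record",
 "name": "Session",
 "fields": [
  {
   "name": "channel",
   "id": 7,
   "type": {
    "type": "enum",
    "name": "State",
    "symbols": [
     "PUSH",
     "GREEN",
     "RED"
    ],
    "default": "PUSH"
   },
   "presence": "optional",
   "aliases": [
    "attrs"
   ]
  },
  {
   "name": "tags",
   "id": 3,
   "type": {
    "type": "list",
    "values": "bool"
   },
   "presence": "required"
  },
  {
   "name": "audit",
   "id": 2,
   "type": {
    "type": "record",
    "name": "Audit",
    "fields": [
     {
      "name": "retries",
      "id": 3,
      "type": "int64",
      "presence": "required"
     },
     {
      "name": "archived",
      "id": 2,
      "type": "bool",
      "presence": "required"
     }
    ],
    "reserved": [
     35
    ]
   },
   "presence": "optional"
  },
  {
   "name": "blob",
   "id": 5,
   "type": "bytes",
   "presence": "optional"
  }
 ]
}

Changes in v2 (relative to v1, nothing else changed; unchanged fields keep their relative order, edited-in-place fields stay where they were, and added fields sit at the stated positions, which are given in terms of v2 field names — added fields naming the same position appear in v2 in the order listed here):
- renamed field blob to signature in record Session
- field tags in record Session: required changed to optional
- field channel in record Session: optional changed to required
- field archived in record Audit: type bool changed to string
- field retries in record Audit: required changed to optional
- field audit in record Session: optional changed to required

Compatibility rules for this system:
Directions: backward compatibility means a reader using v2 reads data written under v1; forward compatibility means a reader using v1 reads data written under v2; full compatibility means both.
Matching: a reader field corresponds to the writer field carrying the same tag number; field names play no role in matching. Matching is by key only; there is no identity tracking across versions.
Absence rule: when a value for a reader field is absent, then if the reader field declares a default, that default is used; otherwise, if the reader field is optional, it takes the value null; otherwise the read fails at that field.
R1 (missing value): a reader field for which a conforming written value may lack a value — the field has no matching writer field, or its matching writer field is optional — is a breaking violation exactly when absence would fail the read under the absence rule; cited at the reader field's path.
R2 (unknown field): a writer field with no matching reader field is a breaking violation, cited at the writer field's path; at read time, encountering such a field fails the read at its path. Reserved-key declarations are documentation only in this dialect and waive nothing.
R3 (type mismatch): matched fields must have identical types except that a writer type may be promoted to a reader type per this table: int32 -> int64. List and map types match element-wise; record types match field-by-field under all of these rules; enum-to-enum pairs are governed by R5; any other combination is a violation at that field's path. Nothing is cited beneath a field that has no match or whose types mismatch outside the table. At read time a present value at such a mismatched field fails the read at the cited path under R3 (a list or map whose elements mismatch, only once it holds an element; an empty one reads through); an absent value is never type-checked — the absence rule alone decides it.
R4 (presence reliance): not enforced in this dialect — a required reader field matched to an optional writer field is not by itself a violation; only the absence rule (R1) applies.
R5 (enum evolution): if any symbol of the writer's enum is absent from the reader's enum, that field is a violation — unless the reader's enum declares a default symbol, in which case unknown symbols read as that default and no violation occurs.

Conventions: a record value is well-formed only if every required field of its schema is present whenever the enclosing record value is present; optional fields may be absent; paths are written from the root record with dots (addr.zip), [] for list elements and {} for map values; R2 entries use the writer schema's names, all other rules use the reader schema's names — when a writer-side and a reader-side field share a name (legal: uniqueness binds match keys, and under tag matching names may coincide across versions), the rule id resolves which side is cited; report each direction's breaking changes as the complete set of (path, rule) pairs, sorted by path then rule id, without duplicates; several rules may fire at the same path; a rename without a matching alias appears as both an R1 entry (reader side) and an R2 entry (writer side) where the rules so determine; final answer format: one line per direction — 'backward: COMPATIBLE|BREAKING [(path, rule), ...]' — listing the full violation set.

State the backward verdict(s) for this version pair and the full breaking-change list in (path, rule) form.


backward: BREAKING [(audit, R1), (audit.archived, R3), (channel, R1)]

each type pair in Session: writer, then reader
backward pass over Session, reader schema v2, writer schema v1:
  channel <- channel (State -> State, writer optional)
  tags <- tags (list<bool> -> list<bool>, writer required)
  audit <- audit (Audit -> Audit, writer optional)
  signature <- blob (bytes -> bytes, writer optional)
  audit.retries <- audit.retries (int64 -> int64, writer required)
  audit.archived <- audit.archived (bool -> string, writer required)
  breaking: (audit, R1)
  breaking: (audit.archived, R3)
  breaking: (channel, R1)
  => backward: BREAKING (3)
ruling out the remaining Session differences:
  renamed field blob to signature in record Session -> no rule fires on it in Session's dialect; the asked verdict holds
  field tags in record Session: required changed to optional -> affects forward compatibility only, which is not asked
  field retries in record Audit: required changed to optional -> affects forward compatibility only, which is not asked


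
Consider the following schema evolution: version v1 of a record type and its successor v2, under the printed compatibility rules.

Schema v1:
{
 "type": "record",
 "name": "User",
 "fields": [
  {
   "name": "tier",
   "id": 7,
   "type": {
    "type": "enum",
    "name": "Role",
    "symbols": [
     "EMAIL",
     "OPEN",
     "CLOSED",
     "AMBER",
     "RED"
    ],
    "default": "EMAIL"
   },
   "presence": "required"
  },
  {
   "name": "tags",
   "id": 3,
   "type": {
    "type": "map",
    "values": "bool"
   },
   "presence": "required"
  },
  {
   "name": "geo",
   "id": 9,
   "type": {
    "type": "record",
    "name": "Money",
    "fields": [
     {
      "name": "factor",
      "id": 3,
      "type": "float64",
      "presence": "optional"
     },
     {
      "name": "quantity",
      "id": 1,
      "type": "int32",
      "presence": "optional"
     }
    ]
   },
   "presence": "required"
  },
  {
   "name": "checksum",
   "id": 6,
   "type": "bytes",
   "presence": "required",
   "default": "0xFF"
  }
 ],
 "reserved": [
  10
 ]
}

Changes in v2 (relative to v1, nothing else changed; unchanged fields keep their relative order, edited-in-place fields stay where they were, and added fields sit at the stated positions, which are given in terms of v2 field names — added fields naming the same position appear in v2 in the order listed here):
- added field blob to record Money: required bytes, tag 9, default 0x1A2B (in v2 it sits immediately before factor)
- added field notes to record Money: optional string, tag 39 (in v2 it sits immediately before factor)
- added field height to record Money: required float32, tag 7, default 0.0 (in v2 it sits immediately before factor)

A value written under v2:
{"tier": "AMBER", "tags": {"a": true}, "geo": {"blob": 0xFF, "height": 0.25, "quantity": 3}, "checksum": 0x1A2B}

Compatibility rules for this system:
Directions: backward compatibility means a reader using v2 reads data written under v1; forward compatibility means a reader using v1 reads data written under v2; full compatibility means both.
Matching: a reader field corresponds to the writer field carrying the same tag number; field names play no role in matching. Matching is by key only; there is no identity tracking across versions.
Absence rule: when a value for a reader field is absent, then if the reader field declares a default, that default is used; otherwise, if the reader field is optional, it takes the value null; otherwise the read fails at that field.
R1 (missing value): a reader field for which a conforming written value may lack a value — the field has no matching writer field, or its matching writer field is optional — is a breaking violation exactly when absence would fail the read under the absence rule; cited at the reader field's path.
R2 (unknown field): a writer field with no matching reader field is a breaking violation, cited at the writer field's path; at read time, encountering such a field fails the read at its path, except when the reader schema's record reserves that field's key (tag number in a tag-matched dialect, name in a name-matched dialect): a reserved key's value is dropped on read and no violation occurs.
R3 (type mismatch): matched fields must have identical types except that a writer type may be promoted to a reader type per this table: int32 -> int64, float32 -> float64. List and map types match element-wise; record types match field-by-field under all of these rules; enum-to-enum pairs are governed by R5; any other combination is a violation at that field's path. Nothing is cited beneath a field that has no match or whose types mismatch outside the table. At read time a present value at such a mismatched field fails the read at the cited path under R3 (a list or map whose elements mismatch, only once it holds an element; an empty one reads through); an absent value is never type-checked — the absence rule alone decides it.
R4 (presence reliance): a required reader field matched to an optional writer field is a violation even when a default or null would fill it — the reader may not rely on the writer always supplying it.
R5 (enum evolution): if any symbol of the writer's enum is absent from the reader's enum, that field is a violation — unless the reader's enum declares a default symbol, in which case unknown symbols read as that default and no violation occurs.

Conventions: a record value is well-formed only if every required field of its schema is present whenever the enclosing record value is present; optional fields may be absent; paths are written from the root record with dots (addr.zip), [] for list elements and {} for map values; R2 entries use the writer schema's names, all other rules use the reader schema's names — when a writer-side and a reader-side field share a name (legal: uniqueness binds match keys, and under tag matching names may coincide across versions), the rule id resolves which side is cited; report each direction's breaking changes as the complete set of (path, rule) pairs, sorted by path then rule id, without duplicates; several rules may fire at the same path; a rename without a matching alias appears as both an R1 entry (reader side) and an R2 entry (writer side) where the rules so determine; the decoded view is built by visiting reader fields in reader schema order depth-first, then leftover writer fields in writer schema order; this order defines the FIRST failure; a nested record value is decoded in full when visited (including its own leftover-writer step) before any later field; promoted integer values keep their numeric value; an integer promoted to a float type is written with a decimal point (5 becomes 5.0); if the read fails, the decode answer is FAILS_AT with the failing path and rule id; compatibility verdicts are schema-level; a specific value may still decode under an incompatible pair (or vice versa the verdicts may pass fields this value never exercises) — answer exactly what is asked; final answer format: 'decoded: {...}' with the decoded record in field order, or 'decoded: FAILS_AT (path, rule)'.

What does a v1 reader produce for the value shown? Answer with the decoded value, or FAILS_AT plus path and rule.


decoded: FAILS_AT (geo.blob, R2)

each type pair in User: writer, then reader
decode (reader v1):
  tier := "AMBER"
  tags := {"a": true}
  geo.factor := null (absent, optional -> null)
  geo.quantity := 3
  read fails at geo.blob under R2 (unknown field)
  => FAILS_AT (geo.blob, R2)
the rest of the User diff is inert for this question:
  added field notes to record Money: optional string, tag 39 (in v2 it sits immediately before factor) -> matters for User compatibility verdicts, not for this value's decode
  added field height to record Money: required float32, tag 7, default 0.0 (in v2 it sits immediately before factor) -> matters for User compatibility verdicts, not for this value's decode


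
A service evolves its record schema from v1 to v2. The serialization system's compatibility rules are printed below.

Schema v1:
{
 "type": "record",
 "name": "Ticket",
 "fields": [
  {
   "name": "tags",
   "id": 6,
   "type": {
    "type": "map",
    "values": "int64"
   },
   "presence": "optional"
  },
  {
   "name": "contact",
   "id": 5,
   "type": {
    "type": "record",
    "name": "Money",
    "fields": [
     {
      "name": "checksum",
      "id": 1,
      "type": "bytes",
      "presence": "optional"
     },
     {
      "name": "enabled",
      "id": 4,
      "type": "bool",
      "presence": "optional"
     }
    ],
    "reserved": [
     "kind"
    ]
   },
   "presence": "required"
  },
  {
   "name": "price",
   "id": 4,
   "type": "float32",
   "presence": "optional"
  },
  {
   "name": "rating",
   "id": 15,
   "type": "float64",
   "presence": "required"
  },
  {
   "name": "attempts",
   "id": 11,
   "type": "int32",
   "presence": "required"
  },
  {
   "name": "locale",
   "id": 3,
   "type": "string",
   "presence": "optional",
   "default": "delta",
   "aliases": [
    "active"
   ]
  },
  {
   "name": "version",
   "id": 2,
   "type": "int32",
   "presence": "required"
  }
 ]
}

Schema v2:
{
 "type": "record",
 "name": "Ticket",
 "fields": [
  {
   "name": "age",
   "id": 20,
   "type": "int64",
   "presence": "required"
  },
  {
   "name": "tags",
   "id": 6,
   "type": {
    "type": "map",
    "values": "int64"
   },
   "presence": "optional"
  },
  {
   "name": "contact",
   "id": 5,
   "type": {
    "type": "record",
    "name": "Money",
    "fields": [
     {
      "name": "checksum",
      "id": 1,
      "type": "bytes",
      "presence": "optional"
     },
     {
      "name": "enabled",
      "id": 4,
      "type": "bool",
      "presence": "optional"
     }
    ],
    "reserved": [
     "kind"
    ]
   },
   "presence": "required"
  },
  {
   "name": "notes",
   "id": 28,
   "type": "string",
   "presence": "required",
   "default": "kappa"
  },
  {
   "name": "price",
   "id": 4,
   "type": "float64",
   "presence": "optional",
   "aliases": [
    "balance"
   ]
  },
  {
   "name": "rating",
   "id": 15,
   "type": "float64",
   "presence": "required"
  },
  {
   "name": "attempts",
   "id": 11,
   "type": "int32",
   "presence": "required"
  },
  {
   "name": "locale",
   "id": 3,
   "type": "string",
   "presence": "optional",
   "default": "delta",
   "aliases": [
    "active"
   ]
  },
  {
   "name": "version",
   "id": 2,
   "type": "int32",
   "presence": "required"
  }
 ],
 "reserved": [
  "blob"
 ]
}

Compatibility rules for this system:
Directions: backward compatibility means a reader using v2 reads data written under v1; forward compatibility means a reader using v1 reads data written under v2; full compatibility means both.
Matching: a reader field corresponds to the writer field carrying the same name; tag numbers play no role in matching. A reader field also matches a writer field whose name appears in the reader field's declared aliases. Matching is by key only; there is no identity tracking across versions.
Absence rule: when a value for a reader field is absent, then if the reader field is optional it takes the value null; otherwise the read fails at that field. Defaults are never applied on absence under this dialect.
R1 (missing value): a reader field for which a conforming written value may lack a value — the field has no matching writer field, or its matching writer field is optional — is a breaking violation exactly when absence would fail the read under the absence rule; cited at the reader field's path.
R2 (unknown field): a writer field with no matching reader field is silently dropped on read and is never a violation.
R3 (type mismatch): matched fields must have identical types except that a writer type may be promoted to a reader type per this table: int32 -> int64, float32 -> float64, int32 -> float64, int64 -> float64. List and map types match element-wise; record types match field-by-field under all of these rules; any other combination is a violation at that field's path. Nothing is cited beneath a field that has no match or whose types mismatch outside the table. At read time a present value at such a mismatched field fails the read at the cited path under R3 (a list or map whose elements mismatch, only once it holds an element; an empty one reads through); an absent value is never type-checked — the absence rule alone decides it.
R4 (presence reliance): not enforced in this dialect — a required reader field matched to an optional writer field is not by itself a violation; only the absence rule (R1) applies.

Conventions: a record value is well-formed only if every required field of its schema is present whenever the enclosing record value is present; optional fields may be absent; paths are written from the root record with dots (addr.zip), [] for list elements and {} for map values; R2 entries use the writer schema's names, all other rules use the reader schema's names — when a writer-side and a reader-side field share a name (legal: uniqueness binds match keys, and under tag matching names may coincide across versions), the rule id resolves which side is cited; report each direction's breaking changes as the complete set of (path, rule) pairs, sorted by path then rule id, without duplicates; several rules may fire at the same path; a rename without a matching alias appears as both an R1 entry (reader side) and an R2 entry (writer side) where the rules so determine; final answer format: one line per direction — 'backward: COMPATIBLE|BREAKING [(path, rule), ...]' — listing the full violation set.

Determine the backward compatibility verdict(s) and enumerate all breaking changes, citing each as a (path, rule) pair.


backward: BREAKING [(age, R1), (notes, R1)]

each type pair in Ticket: writer, then reader
backward pass over Ticket, reader schema v2, writer schema v1:
  age has no writer counterpart
  tags: map<string, int64> -> map<string, int64>, writer optional; from tags
  contact: Money -> Money, writer required; from contact
  notes has no writer counterpart
  price: float32 -> float64, writer optional; from price
  rating: float64 -> float64, writer required; from rating
  attempts: int32 -> int32, writer required; from attempts
  locale: string -> string, writer optional; from locale
  version: int32 -> int32, writer required; from version
  contact.checksum: bytes -> bytes, writer optional; from contact.checksum
  contact.enabled: bool -> bool, writer optional; from contact.enabled
  violation R1 at age
  violation R1 at notes
  => backward verdict for Ticket: BREAKING, 2 violation(s)
diffs on Ticket not affecting the asked answer:
  field price in record Ticket: type float32 changed to float64 -> affects forward compatibility only, which is not asked


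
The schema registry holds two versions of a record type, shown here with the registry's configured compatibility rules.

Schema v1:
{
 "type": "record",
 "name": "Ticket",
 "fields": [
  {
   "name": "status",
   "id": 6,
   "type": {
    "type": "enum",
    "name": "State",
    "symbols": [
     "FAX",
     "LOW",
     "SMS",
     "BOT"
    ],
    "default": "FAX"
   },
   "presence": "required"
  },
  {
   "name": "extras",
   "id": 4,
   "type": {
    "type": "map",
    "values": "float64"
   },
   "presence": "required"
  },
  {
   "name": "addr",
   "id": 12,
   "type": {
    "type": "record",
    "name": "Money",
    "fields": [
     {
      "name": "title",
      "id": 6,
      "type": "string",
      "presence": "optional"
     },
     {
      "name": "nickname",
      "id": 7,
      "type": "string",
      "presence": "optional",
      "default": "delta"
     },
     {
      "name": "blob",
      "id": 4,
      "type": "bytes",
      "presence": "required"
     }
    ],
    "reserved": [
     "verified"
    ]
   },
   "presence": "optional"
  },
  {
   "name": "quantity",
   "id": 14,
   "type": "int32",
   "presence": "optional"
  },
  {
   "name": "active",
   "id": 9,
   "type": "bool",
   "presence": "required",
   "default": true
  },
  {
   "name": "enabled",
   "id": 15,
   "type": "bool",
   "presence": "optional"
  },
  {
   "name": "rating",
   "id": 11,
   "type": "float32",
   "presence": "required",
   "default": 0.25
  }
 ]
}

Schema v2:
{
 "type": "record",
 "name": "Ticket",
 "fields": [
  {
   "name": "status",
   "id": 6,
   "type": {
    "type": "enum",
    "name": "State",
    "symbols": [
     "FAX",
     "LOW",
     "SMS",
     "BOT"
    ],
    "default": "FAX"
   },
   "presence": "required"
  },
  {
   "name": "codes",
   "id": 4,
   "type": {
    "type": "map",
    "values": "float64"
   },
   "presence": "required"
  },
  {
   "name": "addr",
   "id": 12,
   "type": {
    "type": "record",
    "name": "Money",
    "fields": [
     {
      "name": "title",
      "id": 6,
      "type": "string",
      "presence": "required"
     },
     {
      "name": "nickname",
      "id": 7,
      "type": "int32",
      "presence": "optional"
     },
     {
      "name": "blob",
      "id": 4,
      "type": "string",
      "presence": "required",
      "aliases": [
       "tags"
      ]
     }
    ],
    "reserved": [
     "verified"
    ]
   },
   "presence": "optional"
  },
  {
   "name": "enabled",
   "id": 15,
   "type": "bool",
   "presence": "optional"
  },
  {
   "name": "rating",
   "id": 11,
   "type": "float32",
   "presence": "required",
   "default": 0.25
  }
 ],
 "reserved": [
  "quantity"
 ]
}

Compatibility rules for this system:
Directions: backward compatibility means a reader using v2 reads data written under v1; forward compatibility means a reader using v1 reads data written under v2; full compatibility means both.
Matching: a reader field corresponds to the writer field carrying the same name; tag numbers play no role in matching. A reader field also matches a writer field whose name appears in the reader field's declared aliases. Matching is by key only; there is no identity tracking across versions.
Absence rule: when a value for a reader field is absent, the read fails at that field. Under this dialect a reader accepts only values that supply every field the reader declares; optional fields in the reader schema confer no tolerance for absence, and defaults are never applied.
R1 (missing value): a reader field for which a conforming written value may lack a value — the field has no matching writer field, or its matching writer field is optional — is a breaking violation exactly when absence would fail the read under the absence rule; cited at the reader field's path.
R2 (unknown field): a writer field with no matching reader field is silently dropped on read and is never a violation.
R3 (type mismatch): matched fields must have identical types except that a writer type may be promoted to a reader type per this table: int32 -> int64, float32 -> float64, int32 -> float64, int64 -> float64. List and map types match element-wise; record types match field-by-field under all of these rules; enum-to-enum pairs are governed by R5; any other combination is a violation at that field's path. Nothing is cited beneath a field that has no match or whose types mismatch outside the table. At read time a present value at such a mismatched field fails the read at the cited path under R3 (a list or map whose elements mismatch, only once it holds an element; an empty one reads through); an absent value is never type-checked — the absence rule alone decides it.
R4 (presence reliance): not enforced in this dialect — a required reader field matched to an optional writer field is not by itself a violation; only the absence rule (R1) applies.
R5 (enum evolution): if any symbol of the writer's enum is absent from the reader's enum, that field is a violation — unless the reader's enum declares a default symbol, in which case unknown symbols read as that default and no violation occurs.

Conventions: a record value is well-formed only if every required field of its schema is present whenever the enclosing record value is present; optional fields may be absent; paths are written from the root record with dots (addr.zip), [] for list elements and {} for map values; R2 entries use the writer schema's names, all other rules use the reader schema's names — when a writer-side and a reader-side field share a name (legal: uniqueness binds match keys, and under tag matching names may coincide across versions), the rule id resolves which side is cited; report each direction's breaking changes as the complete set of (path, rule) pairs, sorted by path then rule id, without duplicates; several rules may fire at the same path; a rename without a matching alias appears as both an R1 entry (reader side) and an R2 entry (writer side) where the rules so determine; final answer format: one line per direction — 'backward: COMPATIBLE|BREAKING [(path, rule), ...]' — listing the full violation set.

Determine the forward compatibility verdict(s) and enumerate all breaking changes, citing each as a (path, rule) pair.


in Ticket below, arrows point writer -> reader
forward on Ticket — v1 reading data written by v2:
  State -> State, writer required: status aligns to status
  extras: no writer match
  Money -> Money, writer optional: addr aligns to addr
  quantity: no writer match
  active: no writer match
  bool -> bool, writer optional: enabled aligns to enabled
  float32 -> float32, writer required: rating aligns to rating
  writer field codes has no reader counterpart
  string -> string, writer required: addr.title aligns to addr.title
  int32 -> string, writer optional: addr.nickname aligns to addr.nickname
  string -> bytes, writer required: addr.blob aligns to addr.blob
  violation R1 at active
  violation R1 at addr
  violation R3 at addr.blob
  violation R1 at addr.nickname
  violation R3 at addr.nickname
  violation R1 at enabled
  violation R1 at extras
  violation R1 at quantity
  forward on Ticket therefore BREAKING (8)
diffs on Ticket not affecting the asked answer:
  removed field quantity from record Ticket (its key "quantity" joins the reserved list) -> matters only for Ticket's backward compatibility — outside the asked direction

forward: BREAKING [(active, R1), (addr, R1), (addr.blob, R3), (addr.nickname, R1), (addr.nickname, R3), (enabled, R1), (extras, R1), (quantity, R1)]


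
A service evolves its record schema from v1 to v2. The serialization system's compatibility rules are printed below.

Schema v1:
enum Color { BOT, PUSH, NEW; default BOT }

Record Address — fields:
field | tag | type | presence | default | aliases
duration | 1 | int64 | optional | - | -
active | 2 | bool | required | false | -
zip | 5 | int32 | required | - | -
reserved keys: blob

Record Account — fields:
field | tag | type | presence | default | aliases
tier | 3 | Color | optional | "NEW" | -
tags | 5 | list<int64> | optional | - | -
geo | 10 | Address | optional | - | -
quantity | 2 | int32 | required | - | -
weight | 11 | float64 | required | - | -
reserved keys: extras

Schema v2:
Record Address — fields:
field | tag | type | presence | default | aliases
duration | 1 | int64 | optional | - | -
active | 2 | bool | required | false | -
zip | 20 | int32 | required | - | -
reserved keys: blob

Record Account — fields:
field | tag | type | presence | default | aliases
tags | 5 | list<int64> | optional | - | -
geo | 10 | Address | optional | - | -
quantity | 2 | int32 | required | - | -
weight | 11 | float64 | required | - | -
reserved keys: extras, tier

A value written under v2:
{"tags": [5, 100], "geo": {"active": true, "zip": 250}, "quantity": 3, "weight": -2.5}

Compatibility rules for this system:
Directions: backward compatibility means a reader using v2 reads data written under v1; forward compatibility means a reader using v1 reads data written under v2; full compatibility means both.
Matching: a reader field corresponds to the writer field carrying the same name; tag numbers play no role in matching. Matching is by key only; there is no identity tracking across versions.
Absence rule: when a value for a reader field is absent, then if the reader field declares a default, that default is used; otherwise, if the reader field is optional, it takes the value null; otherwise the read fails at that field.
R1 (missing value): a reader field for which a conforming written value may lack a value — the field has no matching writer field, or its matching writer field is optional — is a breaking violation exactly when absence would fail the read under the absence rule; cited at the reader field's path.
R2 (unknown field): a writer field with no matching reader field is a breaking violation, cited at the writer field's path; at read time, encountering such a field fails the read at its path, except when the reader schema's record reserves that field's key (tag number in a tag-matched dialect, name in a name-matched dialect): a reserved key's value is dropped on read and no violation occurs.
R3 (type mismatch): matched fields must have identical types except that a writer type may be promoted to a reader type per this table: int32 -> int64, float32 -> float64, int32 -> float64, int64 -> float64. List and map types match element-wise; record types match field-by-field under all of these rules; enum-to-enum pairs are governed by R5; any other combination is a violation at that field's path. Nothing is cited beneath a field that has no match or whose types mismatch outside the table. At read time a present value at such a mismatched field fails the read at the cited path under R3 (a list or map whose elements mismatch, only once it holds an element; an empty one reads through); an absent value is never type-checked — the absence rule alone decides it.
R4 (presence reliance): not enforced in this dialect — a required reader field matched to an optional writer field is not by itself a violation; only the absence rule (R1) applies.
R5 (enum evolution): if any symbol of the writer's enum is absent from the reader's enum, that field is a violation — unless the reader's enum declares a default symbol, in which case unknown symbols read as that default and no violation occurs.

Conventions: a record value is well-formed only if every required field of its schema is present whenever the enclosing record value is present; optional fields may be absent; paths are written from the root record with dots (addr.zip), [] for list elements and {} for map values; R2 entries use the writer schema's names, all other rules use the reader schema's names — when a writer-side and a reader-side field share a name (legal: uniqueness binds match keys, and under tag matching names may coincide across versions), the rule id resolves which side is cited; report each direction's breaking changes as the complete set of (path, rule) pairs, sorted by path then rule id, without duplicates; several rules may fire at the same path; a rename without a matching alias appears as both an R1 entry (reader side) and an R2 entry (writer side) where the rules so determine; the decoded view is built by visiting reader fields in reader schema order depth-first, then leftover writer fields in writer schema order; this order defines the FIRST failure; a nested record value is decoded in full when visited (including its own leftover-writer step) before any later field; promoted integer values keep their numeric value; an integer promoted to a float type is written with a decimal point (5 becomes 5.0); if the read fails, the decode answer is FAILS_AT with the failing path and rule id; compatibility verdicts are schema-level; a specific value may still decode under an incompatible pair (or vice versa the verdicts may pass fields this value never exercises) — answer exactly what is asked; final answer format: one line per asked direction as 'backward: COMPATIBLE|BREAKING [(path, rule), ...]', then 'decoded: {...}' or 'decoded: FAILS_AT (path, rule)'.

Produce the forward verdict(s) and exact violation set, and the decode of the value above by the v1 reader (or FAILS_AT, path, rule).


forward: COMPATIBLE []; decoded: {"tier": "NEW", "tags": [5, 100], "geo": {"duration": null, "active": true, "zip": 250}, "quantity": 3, "weight": -2.5}

each type pair in Account: writer, then reader
forward pass over Account, reader schema v1, writer schema v2:
  tier has no writer counterpart
  tags <- tags (list<int64> -> list<int64>, writer optional)
  geo <- geo (Address -> Address, writer optional)
  quantity <- quantity (int32 -> int32, writer required)
  weight <- weight (float64 -> float64, writer required)
  geo.duration <- geo.duration (int64 -> int64, writer optional)
  geo.active <- geo.active (bool -> bool, writer required)
  geo.zip <- geo.zip (int32 -> int32, writer required)
  nothing fires on Account: forward is COMPATIBLE
migrating the Account value to v1:
  tier := "NEW" (absent -> default)
  tags := [5, 100]
  geo.duration := null (absent, optional -> null)
  geo.active := true
  geo.zip := 250
  quantity := 3
  weight := -2.5
  => decoded: {"tier": "NEW", "tags": [5, 100], "geo": {"duration": null, "active": true, "zip": 250}, "quantity": 3, "weight": -2.5}
the other Account changes do not affect what is asked:
  field zip in record Address: tag 5 changed to 20 -> triggers nothing under Account's printed rules — same verdict
  removed field tier from record Account (its key "tier" joins the reserved list) -> triggers nothing under Account's printed rules — same verdict
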